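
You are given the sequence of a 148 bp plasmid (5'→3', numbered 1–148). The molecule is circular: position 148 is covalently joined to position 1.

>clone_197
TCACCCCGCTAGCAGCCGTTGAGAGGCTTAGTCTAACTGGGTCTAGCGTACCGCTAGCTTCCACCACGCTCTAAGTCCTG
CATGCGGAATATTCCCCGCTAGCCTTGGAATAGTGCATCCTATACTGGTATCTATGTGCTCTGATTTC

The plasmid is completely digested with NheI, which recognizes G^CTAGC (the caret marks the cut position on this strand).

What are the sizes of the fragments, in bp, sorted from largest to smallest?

58, 45, 45 bp

NheI sites (GCTAGC) start at positions 8, 53, 98.
NheI cuts after the first base of each site, so after positions 8, 53, 98.
Circular molecule, 3 cuts → 3 fragments:
  9–53 → 45 bp
  54–98 → 45 bp
  99–148 then 1–8 → 50 + 8 = 58 bp
Sorted largest to smallest: 58, 45, 45 bp.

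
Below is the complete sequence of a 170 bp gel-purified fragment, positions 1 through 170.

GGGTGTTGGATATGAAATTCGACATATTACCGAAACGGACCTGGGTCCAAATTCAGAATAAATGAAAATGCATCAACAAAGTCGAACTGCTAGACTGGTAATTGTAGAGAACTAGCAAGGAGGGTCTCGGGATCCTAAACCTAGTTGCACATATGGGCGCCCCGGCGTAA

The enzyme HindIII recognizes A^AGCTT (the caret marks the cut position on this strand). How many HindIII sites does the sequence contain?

No occurrence of AAGCTT is present in the sequence.
HindIII does not cut: 0 sites.

0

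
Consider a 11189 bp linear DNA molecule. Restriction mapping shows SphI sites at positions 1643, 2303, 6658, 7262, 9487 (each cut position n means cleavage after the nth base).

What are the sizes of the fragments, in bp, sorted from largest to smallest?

4355, 2225, 1702, 1643, 660, 604 bp

Linear molecule, 5 cuts → 6 fragments:
  1643 − 0 = 1643 bp
  2303 − 1643 = 660 bp
  6658 − 2303 = 4355 bp
  7262 − 6658 = 604 bp
  9487 − 7262 = 2225 bp
  11189 − 9487 = 1702 bp
Sorted largest to smallest: 4355, 2225, 1702, 1643, 660, 604 bp.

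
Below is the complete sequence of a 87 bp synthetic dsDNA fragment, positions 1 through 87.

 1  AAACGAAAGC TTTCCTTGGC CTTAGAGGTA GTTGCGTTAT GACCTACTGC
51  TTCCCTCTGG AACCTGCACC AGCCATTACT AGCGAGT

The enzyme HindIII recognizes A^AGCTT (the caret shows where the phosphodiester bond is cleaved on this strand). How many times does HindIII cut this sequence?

1

AAGCTT occurs starting at position 7.
HindIII cuts at 1 site.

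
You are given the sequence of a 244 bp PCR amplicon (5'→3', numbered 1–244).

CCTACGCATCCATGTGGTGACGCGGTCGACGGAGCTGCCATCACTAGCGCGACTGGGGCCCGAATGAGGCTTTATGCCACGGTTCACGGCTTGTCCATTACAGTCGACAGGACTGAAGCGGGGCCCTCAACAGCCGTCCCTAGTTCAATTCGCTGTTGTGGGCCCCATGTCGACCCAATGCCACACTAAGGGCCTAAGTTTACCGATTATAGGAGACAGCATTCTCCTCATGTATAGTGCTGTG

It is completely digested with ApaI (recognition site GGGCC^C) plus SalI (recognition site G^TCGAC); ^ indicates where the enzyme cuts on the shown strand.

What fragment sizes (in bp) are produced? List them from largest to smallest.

75, 43, 39, 35, 25, 22, 5 bp

ApaI sites (GGGCCC) start at positions 56, 121, 160.
ApaI cuts after base 5 of each site (before the last base), so after positions 60, 125, 164.
SalI sites (GTCGAC) start at positions 25, 103, 169.
SalI cuts after the first base of each site, so after positions 25, 103, 169.
Combined cut positions: 25, 60, 103, 125, 164, 169.
Linear molecule, 6 cuts → 7 fragments:
  1–25 → 25 bp
  26–60 → 35 bp
  61–103 → 43 bp
  104–125 → 22 bp
  126–164 → 39 bp
  165–169 → 5 bp
  170–244 → 75 bp
Sorted largest to smallest: 75, 43, 39, 35, 25, 22, 5 bp.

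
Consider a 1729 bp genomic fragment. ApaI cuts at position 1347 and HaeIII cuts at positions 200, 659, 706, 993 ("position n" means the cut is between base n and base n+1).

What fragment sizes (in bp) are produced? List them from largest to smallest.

459, 382, 354, 287, 200, 47 bp

Combined cut positions (sorted): 200, 659, 706, 993, 1347.
Linear molecule, 5 cuts → 6 fragments:
  200 − 0 = 200 bp
  659 − 200 = 459 bp
  706 − 659 = 47 bp
  993 − 706 = 287 bp
  1347 − 993 = 354 bp
  1729 − 1347 = 382 bp
Sorted largest to smallest: 459, 382, 354, 287, 200, 47 bp.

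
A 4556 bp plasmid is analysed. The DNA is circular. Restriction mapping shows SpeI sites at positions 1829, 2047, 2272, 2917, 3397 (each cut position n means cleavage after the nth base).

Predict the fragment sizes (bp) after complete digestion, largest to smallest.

Circular molecule, 5 cuts → 5 fragments:
  2047 − 1829 = 218 bp
  2272 − 2047 = 225 bp
  2917 − 2272 = 645 bp
  3397 − 2917 = 480 bp
  wrap: 4556 − 3397 + 1829 = 2988 bp
Sorted largest to smallest: 2988, 645, 480, 225, 218 bp.

2988, 645, 480, 225, 218 bp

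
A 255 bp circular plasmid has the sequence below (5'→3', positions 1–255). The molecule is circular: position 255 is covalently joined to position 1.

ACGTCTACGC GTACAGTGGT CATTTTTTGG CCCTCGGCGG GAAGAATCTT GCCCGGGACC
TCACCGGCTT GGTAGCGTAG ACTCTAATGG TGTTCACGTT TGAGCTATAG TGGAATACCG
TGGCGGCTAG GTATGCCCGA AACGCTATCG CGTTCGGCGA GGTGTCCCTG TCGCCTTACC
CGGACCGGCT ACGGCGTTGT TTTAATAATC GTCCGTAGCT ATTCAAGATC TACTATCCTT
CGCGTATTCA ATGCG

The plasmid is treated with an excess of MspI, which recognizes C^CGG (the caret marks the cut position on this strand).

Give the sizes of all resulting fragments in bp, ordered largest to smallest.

MspI sites (CCGG) start at positions 53, 64, 180, 185.
MspI cuts after the first base of each site, so after positions 53, 64, 180, 185.
Circular molecule, 4 cuts → 4 fragments:
  54–64 → 11 bp
  65–180 → 116 bp
  181–185 → 5 bp
  186–255 then 1–53 → 70 + 53 = 123 bp
Sorted largest to smallest: 123, 116, 11, 5 bp.

123, 116, 11, 5 bp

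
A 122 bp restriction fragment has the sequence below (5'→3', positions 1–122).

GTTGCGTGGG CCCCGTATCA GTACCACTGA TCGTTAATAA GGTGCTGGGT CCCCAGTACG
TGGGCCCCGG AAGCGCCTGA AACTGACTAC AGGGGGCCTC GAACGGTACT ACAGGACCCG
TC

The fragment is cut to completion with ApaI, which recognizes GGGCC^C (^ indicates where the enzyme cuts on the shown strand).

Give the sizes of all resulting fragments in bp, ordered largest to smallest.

56, 54, 12 bp

ApaI sites (GGGCCC) start at positions 8, 62.
ApaI cuts after base 5 of each site (before the last base), so after positions 12, 66.
Linear molecule, 2 cuts → 3 fragments:
  1–12 → 12 bp
  13–66 → 54 bp
  67–122 → 56 bp
Sorted largest to smallest: 56, 54, 12 bp.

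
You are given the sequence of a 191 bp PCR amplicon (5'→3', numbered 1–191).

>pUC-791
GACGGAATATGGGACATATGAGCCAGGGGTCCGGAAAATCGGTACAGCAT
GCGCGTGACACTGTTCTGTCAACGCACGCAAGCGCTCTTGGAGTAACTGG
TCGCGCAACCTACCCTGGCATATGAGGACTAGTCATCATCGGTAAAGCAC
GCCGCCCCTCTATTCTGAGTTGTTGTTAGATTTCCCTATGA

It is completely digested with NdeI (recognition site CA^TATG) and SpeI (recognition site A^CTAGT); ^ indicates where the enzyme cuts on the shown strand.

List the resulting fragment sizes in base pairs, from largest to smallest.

104, 63, 16, 8 bp

NdeI sites (CATATG) start at positions 15, 119.
NdeI cuts after base 2 of each site, so after positions 16, 120.
The SpeI site (ACTAGT) starts at position 128.
SpeI cuts after the first base of each site, so after position 128.
Combined cut positions: 16, 120, 128.
Linear molecule, 3 cuts → 4 fragments:
  1–16 → 16 bp
  17–120 → 104 bp
  121–128 → 8 bp
  129–191 → 63 bp
Sorted largest to smallest: 104, 63, 16, 8 bp.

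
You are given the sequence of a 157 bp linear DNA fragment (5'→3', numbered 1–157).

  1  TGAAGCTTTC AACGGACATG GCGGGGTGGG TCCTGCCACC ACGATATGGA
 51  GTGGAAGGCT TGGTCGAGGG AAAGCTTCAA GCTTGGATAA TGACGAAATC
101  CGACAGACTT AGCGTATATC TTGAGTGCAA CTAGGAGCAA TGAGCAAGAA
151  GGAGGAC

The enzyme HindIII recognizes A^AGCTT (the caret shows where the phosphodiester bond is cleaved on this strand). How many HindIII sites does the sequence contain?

3

AAGCTT occurs starting at positions 3, 72, 79.
HindIII cuts at 3 sites.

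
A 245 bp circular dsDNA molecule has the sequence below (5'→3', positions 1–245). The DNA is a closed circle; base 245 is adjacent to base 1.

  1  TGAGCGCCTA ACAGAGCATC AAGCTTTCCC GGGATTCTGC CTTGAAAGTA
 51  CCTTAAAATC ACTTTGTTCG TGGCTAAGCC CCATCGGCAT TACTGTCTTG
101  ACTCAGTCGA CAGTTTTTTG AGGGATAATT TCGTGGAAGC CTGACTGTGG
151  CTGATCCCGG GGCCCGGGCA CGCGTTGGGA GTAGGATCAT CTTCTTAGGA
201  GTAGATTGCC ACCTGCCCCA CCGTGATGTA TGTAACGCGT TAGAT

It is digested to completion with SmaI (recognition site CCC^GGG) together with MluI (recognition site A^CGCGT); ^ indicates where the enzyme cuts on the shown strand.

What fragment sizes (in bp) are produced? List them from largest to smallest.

SmaI sites (CCCGGG) start at positions 28, 156, 163.
SmaI cuts after base 3 of each site, so after positions 30, 158, 165.
MluI sites (ACGCGT) start at positions 170, 235.
MluI cuts after the first base of each site, so after positions 170, 235.
Combined cut positions: 30, 158, 165, 170, 235.
Circular molecule, 5 cuts → 5 fragments:
  31–158 → 128 bp
  159–165 → 7 bp
  166–170 → 5 bp
  171–235 → 65 bp
  236–245 then 1–30 → 10 + 30 = 40 bp
Sorted largest to smallest: 128, 65, 40, 7, 5 bp.

128, 65, 40, 7, 5 bp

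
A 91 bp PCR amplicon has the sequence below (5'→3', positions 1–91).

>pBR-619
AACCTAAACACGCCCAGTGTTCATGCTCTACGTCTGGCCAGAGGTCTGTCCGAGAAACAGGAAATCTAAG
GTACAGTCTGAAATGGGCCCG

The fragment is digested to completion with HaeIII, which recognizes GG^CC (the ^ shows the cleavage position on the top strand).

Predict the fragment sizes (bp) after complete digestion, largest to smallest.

HaeIII sites (GGCC) start at positions 36, 86.
HaeIII cuts after base 2 of each site, so after positions 37, 87.
Linear molecule, 2 cuts → 3 fragments:
  1–37 → 37 bp
  38–87 → 50 bp
  88–91 → 4 bp
Sorted largest to smallest: 50, 37, 4 bp.

50, 37, 4 bp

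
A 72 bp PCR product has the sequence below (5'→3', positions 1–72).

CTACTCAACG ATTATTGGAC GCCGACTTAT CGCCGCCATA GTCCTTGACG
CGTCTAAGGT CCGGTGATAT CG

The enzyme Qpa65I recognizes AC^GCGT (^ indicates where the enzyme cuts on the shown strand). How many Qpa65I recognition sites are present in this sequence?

1

ACGCGT occurs starting at position 48.
Qpa65I cuts at 1 site.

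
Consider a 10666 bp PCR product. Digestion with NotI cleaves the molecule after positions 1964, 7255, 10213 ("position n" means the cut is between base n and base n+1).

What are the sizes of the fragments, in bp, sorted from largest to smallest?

Linear molecule, 3 cuts → 4 fragments:
  1964 − 0 = 1964 bp
  7255 − 1964 = 5291 bp
  10213 − 7255 = 2958 bp
  10666 − 10213 = 453 bp
Sorted largest to smallest: 5291, 2958, 1964, 453 bp.

5291, 2958, 1964, 453 bp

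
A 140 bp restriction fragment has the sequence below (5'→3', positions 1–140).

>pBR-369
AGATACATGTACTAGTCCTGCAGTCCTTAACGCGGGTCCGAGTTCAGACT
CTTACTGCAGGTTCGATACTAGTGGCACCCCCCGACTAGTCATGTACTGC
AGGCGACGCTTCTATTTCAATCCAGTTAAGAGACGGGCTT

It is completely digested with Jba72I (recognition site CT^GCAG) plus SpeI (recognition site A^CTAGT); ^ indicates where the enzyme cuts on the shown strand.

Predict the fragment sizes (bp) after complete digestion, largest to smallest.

Jba72I sites (CTGCAG) start at positions 18, 55, 97.
Jba72I cuts after base 2 of each site, so after positions 19, 56, 98.
SpeI sites (ACTAGT) start at positions 11, 68, 85.
SpeI cuts after the first base of each site, so after positions 11, 68, 85.
Combined cut positions: 11, 19, 56, 68, 85, 98.
Linear molecule, 6 cuts → 7 fragments:
  1–11 → 11 bp
  12–19 → 8 bp
  20–56 → 37 bp
  57–68 → 12 bp
  69–85 → 17 bp
  86–98 → 13 bp
  99–140 → 42 bp
Sorted largest to smallest: 42, 37, 17, 13, 12, 11, 8 bp.

42, 37, 17, 13, 12, 11, 8 bp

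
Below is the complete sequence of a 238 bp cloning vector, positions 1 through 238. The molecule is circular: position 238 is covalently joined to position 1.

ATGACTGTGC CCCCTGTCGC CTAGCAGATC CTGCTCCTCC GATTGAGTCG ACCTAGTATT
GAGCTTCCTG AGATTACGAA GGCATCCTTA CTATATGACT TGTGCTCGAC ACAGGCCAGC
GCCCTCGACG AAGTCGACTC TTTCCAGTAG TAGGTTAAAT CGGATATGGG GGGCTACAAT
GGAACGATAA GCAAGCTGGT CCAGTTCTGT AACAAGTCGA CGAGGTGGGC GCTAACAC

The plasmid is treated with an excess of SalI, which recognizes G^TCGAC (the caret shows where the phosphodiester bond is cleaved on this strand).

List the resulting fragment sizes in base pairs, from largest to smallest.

86, 83, 69 bp

SalI sites (GTCGAC) start at positions 47, 133, 216.
SalI cuts after the first base of each site, so after positions 47, 133, 216.
Circular molecule, 3 cuts → 3 fragments:
  48–133 → 86 bp
  134–216 → 83 bp
  217–238 then 1–47 → 22 + 47 = 69 bp
Sorted largest to smallest: 86, 83, 69 bp.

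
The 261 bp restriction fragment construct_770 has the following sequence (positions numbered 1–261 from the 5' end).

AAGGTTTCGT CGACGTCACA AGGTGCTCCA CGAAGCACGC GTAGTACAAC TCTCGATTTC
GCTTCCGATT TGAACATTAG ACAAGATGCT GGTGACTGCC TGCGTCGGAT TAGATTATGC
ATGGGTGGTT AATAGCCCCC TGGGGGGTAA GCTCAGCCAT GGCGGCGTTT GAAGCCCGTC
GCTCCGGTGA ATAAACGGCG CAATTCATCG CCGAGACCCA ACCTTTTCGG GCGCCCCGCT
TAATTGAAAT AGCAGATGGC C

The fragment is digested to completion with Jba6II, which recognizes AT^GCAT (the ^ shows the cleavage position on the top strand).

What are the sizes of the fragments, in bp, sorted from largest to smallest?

The Jba6II site (ATGCAT) starts at position 117.
Jba6II cuts after base 2 of each site, so after position 118.
Linear molecule, 1 cut → 2 fragments:
  1–118 → 118 bp
  119–261 → 143 bp
Sorted largest to smallest: 143, 118 bp.

143, 118 bp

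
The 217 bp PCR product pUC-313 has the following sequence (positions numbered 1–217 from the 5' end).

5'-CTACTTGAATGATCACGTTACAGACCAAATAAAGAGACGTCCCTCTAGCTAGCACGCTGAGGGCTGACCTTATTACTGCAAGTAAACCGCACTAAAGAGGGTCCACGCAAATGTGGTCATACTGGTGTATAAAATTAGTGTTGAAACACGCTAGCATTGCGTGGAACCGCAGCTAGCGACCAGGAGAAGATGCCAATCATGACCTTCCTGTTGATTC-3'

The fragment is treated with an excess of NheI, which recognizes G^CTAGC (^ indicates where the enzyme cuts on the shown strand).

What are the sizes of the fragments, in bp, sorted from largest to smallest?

NheI sites (GCTAGC) start at positions 48, 150, 172.
NheI cuts after the first base of each site, so after positions 48, 150, 172.
Linear molecule, 3 cuts → 4 fragments:
  1–48 → 48 bp
  49–150 → 102 bp
  151–172 → 22 bp
  173–217 → 45 bp
Sorted largest to smallest: 102, 48, 45, 22 bp.

102, 48, 45, 22 bp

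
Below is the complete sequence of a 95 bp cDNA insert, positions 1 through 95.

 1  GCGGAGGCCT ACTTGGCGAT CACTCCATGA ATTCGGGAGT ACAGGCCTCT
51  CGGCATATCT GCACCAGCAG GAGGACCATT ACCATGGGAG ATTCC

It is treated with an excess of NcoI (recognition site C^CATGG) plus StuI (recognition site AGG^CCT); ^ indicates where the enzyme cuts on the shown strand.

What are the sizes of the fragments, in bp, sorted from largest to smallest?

38, 37, 13, 7 bp

The NcoI site (CCATGG) starts at position 82.
NcoI cuts after the first base of each site, so after position 82.
StuI sites (AGGCCT) start at positions 5, 43.
StuI cuts after base 3 of each site, so after positions 7, 45.
Combined cut positions: 7, 45, 82.
Linear molecule, 3 cuts → 4 fragments:
  1–7 → 7 bp
  8–45 → 38 bp
  46–82 → 37 bp
  83–95 → 13 bp
Sorted largest to smallest: 38, 37, 13, 7 bp.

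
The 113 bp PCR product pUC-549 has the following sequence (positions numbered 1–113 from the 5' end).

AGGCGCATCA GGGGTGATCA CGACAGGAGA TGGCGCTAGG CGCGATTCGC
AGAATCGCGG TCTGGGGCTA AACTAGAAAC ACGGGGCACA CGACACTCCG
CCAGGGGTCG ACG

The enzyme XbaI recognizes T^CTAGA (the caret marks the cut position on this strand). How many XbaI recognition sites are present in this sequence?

No occurrence of TCTAGA is present in the sequence.
XbaI does not cut: 0 sites.

0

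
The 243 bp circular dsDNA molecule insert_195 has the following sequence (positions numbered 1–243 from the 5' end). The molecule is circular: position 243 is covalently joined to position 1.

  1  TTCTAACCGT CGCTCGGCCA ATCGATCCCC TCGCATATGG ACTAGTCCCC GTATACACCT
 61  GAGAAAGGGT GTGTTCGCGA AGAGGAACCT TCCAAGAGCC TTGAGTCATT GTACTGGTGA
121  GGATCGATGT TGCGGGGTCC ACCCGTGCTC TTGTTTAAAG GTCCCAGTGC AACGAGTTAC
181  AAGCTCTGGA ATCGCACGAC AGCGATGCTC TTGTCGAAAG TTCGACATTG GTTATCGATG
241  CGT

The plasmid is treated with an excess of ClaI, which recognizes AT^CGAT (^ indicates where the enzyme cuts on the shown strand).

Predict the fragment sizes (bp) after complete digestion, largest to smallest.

111, 102, 30 bp

ClaI sites (ATCGAT) start at positions 21, 123, 234.
ClaI cuts after base 2 of each site, so after positions 22, 124, 235.
Circular molecule, 3 cuts → 3 fragments:
  23–124 → 102 bp
  125–235 → 111 bp
  236–243 then 1–22 → 8 + 22 = 30 bp
Sorted largest to smallest: 111, 102, 30 bp.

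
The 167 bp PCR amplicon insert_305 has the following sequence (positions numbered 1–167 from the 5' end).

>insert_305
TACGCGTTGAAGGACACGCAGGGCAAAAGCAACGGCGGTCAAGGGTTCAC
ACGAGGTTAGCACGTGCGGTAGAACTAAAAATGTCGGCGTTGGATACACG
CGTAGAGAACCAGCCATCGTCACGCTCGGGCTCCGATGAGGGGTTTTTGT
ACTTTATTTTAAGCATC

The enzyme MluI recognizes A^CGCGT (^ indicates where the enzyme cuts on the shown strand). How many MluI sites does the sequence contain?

2

ACGCGT occurs starting at positions 2, 98.
MluI cuts at 2 sites.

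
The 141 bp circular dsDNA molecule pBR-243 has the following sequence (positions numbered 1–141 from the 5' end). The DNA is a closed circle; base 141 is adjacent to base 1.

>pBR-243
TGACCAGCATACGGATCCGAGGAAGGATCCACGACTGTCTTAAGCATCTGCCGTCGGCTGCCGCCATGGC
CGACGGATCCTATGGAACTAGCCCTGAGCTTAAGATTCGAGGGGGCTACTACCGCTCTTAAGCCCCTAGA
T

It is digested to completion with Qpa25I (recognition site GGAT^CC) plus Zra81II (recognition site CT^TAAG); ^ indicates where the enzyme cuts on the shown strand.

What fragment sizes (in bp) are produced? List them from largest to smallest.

38, 29, 28, 22, 12, 12 bp

Qpa25I sites (GGATCC) start at positions 13, 25, 75.
Qpa25I cuts after base 4 of each site, so after positions 16, 28, 78.
Zra81II sites (CTTAAG) start at positions 39, 99, 127.
Zra81II cuts after base 2 of each site, so after positions 40, 100, 128.
Combined cut positions: 16, 28, 40, 78, 100, 128.
Circular molecule, 6 cuts → 6 fragments:
  17–28 → 12 bp
  29–40 → 12 bp
  41–78 → 38 bp
  79–100 → 22 bp
  101–128 → 28 bp
  129–141 then 1–16 → 13 + 16 = 29 bp
Sorted largest to smallest: 38, 29, 28, 22, 12, 12 bp.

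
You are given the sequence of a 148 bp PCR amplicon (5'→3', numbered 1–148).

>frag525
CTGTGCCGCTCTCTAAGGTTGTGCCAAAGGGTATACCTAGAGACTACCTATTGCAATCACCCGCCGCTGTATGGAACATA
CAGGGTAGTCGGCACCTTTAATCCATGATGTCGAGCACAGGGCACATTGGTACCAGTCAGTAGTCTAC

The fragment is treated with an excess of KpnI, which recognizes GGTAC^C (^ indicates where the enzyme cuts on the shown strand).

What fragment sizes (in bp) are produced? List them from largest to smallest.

The KpnI site (GGTACC) starts at position 129.
KpnI cuts after base 5 of each site (before the last base), so after position 133.
Linear molecule, 1 cut → 2 fragments:
  1–133 → 133 bp
  134–148 → 15 bp
Sorted largest to smallest: 133, 15 bp.

133, 15 bp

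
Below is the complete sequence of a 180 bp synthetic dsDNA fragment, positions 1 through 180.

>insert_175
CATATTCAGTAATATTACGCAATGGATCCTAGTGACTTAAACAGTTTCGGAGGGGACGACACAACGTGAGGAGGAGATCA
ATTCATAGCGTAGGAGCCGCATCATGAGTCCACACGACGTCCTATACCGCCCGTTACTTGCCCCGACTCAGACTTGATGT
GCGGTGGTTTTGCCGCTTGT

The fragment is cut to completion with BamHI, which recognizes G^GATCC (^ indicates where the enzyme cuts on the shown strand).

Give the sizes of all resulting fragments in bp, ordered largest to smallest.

156, 24 bp

The BamHI site (GGATCC) starts at position 24.
BamHI cuts after the first base of each site, so after position 24.
Linear molecule, 1 cut → 2 fragments:
  1–24 → 24 bp
  25–180 → 156 bp
Sorted largest to smallest: 156, 24 bp.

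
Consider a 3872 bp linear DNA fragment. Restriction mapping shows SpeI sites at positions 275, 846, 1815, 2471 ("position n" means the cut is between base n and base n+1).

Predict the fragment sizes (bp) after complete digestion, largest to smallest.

Linear molecule, 4 cuts → 5 fragments:
  275 − 0 = 275 bp
  846 − 275 = 571 bp
  1815 − 846 = 969 bp
  2471 − 1815 = 656 bp
  3872 − 2471 = 1401 bp
Sorted largest to smallest: 1401, 969, 656, 571, 275 bp.

1401, 969, 656, 571, 275 bp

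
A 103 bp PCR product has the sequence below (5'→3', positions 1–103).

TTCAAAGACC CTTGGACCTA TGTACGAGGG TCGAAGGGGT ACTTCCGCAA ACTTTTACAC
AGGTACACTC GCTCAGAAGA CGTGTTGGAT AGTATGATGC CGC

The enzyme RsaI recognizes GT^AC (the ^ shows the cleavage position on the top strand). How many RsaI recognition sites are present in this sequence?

3

GTAC occurs starting at positions 22, 39, 63.
RsaI cuts at 3 sites.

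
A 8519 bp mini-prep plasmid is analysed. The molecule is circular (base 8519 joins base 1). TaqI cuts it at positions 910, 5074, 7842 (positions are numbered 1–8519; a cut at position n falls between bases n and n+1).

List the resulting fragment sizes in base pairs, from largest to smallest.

Circular molecule, 3 cuts → 3 fragments:
  5074 − 910 = 4164 bp
  7842 − 5074 = 2768 bp
  wrap: 8519 − 7842 + 910 = 1587 bp
Sorted largest to smallest: 4164, 2768, 1587 bp.

4164, 2768, 1587 bp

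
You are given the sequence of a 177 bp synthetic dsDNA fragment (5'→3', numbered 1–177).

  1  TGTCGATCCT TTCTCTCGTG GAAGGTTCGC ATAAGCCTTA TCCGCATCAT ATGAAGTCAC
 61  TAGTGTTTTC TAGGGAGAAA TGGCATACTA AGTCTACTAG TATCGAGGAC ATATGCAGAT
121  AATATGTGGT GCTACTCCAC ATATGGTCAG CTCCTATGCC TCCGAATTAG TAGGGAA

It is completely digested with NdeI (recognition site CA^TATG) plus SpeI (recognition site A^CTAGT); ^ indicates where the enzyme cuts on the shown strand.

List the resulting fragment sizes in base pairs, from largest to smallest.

49, 37, 36, 30, 15, 10 bp

NdeI sites (CATATG) start at positions 48, 110, 140.
NdeI cuts after base 2 of each site, so after positions 49, 111, 141.
SpeI sites (ACTAGT) start at positions 59, 96.
SpeI cuts after the first base of each site, so after positions 59, 96.
Combined cut positions: 49, 59, 96, 111, 141.
Linear molecule, 5 cuts → 6 fragments:
  1–49 → 49 bp
  50–59 → 10 bp
  60–96 → 37 bp
  97–111 → 15 bp
  112–141 → 30 bp
  142–177 → 36 bp
Sorted largest to smallest: 49, 37, 36, 30, 15, 10 bp.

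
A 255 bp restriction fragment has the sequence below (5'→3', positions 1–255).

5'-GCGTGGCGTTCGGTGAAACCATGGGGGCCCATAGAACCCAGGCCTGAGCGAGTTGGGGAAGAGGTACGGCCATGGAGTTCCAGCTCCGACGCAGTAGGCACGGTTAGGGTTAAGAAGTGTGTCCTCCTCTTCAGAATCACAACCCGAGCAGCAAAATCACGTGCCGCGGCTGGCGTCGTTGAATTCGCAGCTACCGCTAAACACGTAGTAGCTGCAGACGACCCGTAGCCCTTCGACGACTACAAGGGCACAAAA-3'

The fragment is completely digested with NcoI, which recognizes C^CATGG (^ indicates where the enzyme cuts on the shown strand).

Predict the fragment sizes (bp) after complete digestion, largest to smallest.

NcoI sites (CCATGG) start at positions 19, 70.
NcoI cuts after the first base of each site, so after positions 19, 70.
Linear molecule, 2 cuts → 3 fragments:
  1–19 → 19 bp
  20–70 → 51 bp
  71–255 → 185 bp
Sorted largest to smallest: 185, 51, 19 bp.

185, 51, 19 bp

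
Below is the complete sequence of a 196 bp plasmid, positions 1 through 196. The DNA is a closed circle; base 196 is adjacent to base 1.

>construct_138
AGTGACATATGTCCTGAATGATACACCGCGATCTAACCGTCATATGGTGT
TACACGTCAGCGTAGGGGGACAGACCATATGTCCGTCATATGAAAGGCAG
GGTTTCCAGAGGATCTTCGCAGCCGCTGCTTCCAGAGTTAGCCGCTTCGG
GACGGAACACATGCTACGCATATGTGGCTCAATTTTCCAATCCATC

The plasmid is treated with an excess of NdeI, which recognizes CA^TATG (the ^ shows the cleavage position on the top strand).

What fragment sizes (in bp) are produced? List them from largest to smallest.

NdeI sites (CATATG) start at positions 6, 41, 76, 87, 169.
NdeI cuts after base 2 of each site, so after positions 7, 42, 77, 88, 170.
Circular molecule, 5 cuts → 5 fragments:
  8–42 → 35 bp
  43–77 → 35 bp
  78–88 → 11 bp
  89–170 → 82 bp
  171–196 then 1–7 → 26 + 7 = 33 bp
Sorted largest to smallest: 82, 35, 35, 33, 11 bp.

82, 35, 35, 33, 11 bp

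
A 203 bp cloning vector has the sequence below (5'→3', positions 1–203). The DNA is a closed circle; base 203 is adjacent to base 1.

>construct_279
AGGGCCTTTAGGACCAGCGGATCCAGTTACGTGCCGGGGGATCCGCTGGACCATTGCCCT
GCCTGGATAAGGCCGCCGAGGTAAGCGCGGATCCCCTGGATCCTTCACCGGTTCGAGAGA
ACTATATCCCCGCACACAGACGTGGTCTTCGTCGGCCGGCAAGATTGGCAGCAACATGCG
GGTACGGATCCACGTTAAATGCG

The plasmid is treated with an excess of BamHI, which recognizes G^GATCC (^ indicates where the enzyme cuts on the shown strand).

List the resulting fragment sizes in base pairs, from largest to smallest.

88, 50, 36, 20, 9 bp

BamHI sites (GGATCC) start at positions 19, 39, 89, 98, 186.
BamHI cuts after the first base of each site, so after positions 19, 39, 89, 98, 186.
Circular molecule, 5 cuts → 5 fragments:
  20–39 → 20 bp
  40–89 → 50 bp
  90–98 → 9 bp
  99–186 → 88 bp
  187–203 then 1–19 → 17 + 19 = 36 bp
Sorted largest to smallest: 88, 50, 36, 20, 9 bp.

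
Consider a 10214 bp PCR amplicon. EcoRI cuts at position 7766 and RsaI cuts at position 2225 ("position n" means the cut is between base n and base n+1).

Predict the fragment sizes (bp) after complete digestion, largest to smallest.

5541, 2448, 2225 bp

Combined cut positions (sorted): 2225, 7766.
Linear molecule, 2 cuts → 3 fragments:
  2225 − 0 = 2225 bp
  7766 − 2225 = 5541 bp
  10214 − 7766 = 2448 bp
Sorted largest to smallest: 5541, 2448, 2225 bp.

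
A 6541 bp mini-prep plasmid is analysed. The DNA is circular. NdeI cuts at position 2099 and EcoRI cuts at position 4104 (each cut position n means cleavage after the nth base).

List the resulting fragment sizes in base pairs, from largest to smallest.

4536, 2005 bp

Combined cut positions (sorted): 2099, 4104.
Circular molecule, 2 cuts → 2 fragments:
  4104 − 2099 = 2005 bp
  wrap: 6541 − 4104 + 2099 = 4536 bp
Sorted largest to smallest: 4536, 2005 bp.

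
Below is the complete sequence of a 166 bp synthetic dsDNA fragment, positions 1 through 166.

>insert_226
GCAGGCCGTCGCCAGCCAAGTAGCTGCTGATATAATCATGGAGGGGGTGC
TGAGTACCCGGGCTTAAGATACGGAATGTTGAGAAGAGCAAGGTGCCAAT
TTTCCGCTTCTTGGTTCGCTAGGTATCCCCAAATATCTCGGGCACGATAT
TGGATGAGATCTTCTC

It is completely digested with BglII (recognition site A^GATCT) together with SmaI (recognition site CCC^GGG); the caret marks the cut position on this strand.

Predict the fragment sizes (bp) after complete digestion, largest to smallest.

The BglII site (AGATCT) starts at position 157.
BglII cuts after the first base of each site, so after position 157.
The SmaI site (CCCGGG) starts at position 57.
SmaI cuts after base 3 of each site, so after position 59.
Combined cut positions: 59, 157.
Linear molecule, 2 cuts → 3 fragments:
  1–59 → 59 bp
  60–157 → 98 bp
  158–166 → 9 bp
Sorted largest to smallest: 98, 59, 9 bp.

98, 59, 9 bp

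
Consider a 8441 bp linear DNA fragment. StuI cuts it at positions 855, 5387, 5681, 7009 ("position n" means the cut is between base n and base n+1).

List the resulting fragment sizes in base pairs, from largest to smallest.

4532, 1432, 1328, 855, 294 bp

Linear molecule, 4 cuts → 5 fragments:
  855 − 0 = 855 bp
  5387 − 855 = 4532 bp
  5681 − 5387 = 294 bp
  7009 − 5681 = 1328 bp
  8441 − 7009 = 1432 bp
Sorted largest to smallest: 4532, 1432, 1328, 855, 294 bp.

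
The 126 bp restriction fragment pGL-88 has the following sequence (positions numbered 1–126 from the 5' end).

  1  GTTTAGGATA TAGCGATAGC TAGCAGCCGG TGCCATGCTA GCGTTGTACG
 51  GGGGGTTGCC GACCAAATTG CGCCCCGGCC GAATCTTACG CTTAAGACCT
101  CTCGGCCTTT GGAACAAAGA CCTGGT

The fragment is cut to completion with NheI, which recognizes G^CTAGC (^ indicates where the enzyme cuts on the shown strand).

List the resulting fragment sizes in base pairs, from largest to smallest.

NheI sites (GCTAGC) start at positions 19, 37.
NheI cuts after the first base of each site, so after positions 19, 37.
Linear molecule, 2 cuts → 3 fragments:
  1–19 → 19 bp
  20–37 → 18 bp
  38–126 → 89 bp
Sorted largest to smallest: 89, 19, 18 bp.

89, 19, 18 bp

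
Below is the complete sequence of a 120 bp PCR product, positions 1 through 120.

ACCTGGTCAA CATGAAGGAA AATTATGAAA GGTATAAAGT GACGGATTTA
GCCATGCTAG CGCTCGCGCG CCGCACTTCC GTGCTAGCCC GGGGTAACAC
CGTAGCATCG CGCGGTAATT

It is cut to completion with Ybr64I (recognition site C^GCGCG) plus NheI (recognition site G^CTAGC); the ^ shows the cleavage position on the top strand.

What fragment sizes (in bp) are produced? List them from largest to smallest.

56, 26, 18, 11, 9 bp

Ybr64I sites (CGCGCG) start at positions 65, 109.
Ybr64I cuts after the first base of each site, so after positions 65, 109.
NheI sites (GCTAGC) start at positions 56, 83.
NheI cuts after the first base of each site, so after positions 56, 83.
Combined cut positions: 56, 65, 83, 109.
Linear molecule, 4 cuts → 5 fragments:
  1–56 → 56 bp
  57–65 → 9 bp
  66–83 → 18 bp
  84–109 → 26 bp
  110–120 → 11 bp
Sorted largest to smallest: 56, 26, 18, 11, 9 bp.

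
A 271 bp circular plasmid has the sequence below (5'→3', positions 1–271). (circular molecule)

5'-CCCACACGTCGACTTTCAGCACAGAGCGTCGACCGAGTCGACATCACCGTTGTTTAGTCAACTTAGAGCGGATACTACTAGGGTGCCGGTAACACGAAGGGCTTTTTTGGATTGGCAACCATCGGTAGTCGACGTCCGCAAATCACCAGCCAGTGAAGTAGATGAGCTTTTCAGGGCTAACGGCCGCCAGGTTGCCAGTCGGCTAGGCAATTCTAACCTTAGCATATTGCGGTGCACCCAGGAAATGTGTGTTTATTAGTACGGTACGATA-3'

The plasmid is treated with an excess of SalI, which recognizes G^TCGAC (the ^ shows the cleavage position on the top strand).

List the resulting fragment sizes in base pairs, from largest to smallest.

151, 91, 20, 9 bp

SalI sites (GTCGAC) start at positions 8, 28, 37, 128.
SalI cuts after the first base of each site, so after positions 8, 28, 37, 128.
Circular molecule, 4 cuts → 4 fragments:
  9–28 → 20 bp
  29–37 → 9 bp
  38–128 → 91 bp
  129–271 then 1–8 → 143 + 8 = 151 bp
Sorted largest to smallest: 151, 91, 20, 9 bp.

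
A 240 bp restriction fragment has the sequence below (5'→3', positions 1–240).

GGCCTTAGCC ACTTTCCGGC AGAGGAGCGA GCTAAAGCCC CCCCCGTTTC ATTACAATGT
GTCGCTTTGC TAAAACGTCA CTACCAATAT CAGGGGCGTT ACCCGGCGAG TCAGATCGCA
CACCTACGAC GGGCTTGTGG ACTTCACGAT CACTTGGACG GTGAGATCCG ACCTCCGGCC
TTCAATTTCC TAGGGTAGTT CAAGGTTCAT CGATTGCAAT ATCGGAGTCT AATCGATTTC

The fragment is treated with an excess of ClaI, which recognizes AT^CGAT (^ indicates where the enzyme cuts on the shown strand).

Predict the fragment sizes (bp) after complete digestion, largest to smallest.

ClaI sites (ATCGAT) start at positions 209, 232.
ClaI cuts after base 2 of each site, so after positions 210, 233.
Linear molecule, 2 cuts → 3 fragments:
  1–210 → 210 bp
  211–233 → 23 bp
  234–240 → 7 bp
Sorted largest to smallest: 210, 23, 7 bp.

210, 23, 7 bp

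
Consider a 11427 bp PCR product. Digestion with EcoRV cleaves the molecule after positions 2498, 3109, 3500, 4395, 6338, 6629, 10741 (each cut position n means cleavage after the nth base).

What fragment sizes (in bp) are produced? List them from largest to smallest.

Linear molecule, 7 cuts → 8 fragments:
  2498 − 0 = 2498 bp
  3109 − 2498 = 611 bp
  3500 − 3109 = 391 bp
  4395 − 3500 = 895 bp
  6338 − 4395 = 1943 bp
  6629 − 6338 = 291 bp
  10741 − 6629 = 4112 bp
  11427 − 10741 = 686 bp
Sorted largest to smallest: 4112, 2498, 1943, 895, 686, 611, 391, 291 bp.

4112, 2498, 1943, 895, 686, 611, 391, 291 bp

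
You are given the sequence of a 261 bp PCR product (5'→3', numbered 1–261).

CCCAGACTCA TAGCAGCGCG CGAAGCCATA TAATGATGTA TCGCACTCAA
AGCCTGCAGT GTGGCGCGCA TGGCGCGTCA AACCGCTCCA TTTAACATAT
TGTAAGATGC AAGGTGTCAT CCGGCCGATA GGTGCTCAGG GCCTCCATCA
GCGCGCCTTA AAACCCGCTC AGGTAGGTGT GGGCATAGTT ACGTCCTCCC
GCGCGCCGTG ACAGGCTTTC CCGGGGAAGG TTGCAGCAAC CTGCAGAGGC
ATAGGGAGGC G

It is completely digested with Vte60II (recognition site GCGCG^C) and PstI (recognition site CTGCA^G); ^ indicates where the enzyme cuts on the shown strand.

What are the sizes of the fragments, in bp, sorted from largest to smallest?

Vte60II sites (GCGCGC) start at positions 16, 64, 151, 201.
Vte60II cuts after base 5 of each site (before the last base), so after positions 20, 68, 155, 205.
PstI sites (CTGCAG) start at positions 54, 241.
PstI cuts after base 5 of each site (before the last base), so after positions 58, 245.
Combined cut positions: 20, 58, 68, 155, 205, 245.
Linear molecule, 6 cuts → 7 fragments:
  1–20 → 20 bp
  21–58 → 38 bp
  59–68 → 10 bp
  69–155 → 87 bp
  156–205 → 50 bp
  206–245 → 40 bp
  246–261 → 16 bp
Sorted largest to smallest: 87, 50, 40, 38, 20, 16, 10 bp.

87, 50, 40, 38, 20, 16, 10 bp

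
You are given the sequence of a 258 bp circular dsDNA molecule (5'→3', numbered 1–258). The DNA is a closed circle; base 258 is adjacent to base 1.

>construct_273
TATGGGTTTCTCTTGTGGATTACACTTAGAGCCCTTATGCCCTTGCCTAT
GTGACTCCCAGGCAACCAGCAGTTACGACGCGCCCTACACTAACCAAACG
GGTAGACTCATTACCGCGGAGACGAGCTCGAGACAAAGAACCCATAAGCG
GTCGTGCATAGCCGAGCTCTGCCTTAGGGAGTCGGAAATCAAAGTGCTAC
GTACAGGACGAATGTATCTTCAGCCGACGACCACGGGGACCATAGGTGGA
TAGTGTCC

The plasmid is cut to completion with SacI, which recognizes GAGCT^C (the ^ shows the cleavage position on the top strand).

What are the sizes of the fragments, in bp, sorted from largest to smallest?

218, 40 bp

SacI sites (GAGCTC) start at positions 124, 164.
SacI cuts after base 5 of each site (before the last base), so after positions 128, 168.
Circular molecule, 2 cuts → 2 fragments:
  129–168 → 40 bp
  169–258 then 1–128 → 90 + 128 = 218 bp
Sorted largest to smallest: 218, 40 bp.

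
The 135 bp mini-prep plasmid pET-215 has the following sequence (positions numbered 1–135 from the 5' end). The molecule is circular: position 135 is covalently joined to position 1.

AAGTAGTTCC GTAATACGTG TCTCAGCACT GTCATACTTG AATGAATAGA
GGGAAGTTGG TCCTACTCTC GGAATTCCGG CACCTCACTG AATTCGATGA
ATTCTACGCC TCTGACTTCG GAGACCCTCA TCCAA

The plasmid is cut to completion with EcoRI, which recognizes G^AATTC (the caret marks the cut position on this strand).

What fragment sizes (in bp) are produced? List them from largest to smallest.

EcoRI sites (GAATTC) start at positions 72, 90, 99.
EcoRI cuts after the first base of each site, so after positions 72, 90, 99.
Circular molecule, 3 cuts → 3 fragments:
  73–90 → 18 bp
  91–99 → 9 bp
  100–135 then 1–72 → 36 + 72 = 108 bp
Sorted largest to smallest: 108, 18, 9 bp.

108, 18, 9 bp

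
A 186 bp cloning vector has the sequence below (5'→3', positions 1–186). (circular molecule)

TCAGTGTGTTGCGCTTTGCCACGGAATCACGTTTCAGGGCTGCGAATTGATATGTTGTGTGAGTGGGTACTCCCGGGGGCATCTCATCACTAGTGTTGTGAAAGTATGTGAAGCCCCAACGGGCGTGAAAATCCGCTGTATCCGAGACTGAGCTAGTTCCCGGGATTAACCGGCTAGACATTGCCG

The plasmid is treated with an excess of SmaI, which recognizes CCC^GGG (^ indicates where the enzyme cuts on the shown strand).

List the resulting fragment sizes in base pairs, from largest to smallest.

99, 87 bp

SmaI sites (CCCGGG) start at positions 72, 159.
SmaI cuts after base 3 of each site, so after positions 74, 161.
Circular molecule, 2 cuts → 2 fragments:
  75–161 → 87 bp
  162–186 then 1–74 → 25 + 74 = 99 bp
Sorted largest to smallest: 99, 87 bp.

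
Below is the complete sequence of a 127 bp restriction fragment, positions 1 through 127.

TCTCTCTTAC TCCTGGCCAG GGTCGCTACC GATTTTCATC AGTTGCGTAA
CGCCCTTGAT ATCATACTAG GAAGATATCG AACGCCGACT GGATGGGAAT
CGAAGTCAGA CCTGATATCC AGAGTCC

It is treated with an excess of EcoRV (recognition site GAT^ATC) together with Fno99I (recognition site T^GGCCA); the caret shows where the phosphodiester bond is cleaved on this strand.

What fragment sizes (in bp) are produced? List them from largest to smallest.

46, 40, 16, 14, 11 bp

EcoRV sites (GATATC) start at positions 58, 74, 114.
EcoRV cuts after base 3 of each site, so after positions 60, 76, 116.
The Fno99I site (TGGCCA) starts at position 14.
Fno99I cuts after the first base of each site, so after position 14.
Combined cut positions: 14, 60, 76, 116.
Linear molecule, 4 cuts → 5 fragments:
  1–14 → 14 bp
  15–60 → 46 bp
  61–76 → 16 bp
  77–116 → 40 bp
  117–127 → 11 bp
Sorted largest to smallest: 46, 40, 16, 14, 11 bp.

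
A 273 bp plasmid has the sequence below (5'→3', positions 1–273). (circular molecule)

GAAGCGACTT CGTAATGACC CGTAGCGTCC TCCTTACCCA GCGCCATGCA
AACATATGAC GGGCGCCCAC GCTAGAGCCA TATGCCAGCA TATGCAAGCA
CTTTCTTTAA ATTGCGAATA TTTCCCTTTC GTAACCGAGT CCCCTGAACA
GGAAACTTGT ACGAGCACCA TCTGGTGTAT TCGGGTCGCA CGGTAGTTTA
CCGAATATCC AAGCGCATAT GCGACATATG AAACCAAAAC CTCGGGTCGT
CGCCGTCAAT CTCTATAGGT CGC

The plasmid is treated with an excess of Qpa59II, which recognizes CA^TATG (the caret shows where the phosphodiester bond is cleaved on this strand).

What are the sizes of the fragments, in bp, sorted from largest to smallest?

Qpa59II sites (CATATG) start at positions 53, 79, 89, 216, 225.
Qpa59II cuts after base 2 of each site, so after positions 54, 80, 90, 217, 226.
Circular molecule, 5 cuts → 5 fragments:
  55–80 → 26 bp
  81–90 → 10 bp
  91–217 → 127 bp
  218–226 → 9 bp
  227–273 then 1–54 → 47 + 54 = 101 bp
Sorted largest to smallest: 127, 101, 26, 10, 9 bp.

127, 101, 26, 10, 9 bp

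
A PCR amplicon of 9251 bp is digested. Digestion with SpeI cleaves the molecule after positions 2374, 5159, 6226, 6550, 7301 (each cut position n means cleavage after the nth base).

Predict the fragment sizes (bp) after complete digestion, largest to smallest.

Linear molecule, 5 cuts → 6 fragments:
  2374 − 0 = 2374 bp
  5159 − 2374 = 2785 bp
  6226 − 5159 = 1067 bp
  6550 − 6226 = 324 bp
  7301 − 6550 = 751 bp
  9251 − 7301 = 1950 bp
Sorted largest to smallest: 2785, 2374, 1950, 1067, 751, 324 bp.

2785, 2374, 1950, 1067, 751, 324 bp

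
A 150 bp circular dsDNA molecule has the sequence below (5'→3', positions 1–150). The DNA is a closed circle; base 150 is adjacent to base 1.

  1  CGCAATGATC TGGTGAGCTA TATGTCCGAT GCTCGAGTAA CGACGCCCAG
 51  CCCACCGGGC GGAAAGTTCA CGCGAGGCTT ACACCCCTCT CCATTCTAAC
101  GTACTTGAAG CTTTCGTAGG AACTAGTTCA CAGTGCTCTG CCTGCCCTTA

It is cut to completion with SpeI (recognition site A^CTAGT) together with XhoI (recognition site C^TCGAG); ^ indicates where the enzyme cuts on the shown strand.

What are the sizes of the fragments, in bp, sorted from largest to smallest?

The SpeI site (ACTAGT) starts at position 122.
SpeI cuts after the first base of each site, so after position 122.
The XhoI site (CTCGAG) starts at position 32.
XhoI cuts after the first base of each site, so after position 32.
Combined cut positions: 32, 122.
Circular molecule, 2 cuts → 2 fragments:
  33–122 → 90 bp
  123–150 then 1–32 → 28 + 32 = 60 bp
Sorted largest to smallest: 90, 60 bp.

90, 60 bp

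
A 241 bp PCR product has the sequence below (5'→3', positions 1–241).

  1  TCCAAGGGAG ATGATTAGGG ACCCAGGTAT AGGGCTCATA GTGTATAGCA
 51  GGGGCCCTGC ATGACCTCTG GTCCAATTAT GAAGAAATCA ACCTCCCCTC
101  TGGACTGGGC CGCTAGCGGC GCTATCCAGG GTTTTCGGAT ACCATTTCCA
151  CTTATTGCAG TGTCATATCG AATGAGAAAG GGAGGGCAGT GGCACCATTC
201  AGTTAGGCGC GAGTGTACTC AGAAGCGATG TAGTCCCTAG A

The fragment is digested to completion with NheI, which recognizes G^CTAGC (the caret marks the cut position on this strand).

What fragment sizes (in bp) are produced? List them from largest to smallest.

The NheI site (GCTAGC) starts at position 112.
NheI cuts after the first base of each site, so after position 112.
Linear molecule, 1 cut → 2 fragments:
  1–112 → 112 bp
  113–241 → 129 bp
Sorted largest to smallest: 129, 112 bp.

129, 112 bp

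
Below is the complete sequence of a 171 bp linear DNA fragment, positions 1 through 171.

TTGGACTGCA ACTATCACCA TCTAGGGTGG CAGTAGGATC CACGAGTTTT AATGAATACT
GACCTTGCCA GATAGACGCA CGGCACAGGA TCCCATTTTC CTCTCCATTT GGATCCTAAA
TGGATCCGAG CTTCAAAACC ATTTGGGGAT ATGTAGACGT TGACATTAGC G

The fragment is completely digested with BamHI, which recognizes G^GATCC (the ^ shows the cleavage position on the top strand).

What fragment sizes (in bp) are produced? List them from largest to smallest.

52, 49, 36, 23, 11 bp

BamHI sites (GGATCC) start at positions 36, 88, 111, 122.
BamHI cuts after the first base of each site, so after positions 36, 88, 111, 122.
Linear molecule, 4 cuts → 5 fragments:
  1–36 → 36 bp
  37–88 → 52 bp
  89–111 → 23 bp
  112–122 → 11 bp
  123–171 → 49 bp
Sorted largest to smallest: 52, 49, 36, 23, 11 bp.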